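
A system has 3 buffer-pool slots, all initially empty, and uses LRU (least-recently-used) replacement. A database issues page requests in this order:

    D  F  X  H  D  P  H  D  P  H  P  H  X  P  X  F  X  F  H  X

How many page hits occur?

D: miss, frames {D}
F: miss, frames {D,F}
X: miss, frames {D,F,X}
H: miss, evict D, frames {F,X,H}
D: miss, evict F, frames {X,H,D}
P: miss, evict X, frames {H,D,P}
H: hit
D: hit
P: hit
H: hit
P: hit
H: hit
X: miss, evict D, frames {P,H,X}
P: hit
X: hit
F: miss, evict H, frames {P,X,F}
X: hit
F: hit
H: miss, evict P, frames {X,F,H}
X: hit
Hits: 11.

11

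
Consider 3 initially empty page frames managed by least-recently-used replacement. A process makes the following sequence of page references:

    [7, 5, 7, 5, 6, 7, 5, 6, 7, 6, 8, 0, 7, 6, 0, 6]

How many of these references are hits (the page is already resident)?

9

7 → miss, frames [7]
5 → miss, frames [7, 5]
7 → hit
5 → hit
6 → miss, frames [7, 5, 6]
7 → hit
5 → hit
6 → hit
7 → hit
6 → hit
8 → miss, evict 5, frames [7, 6, 8]
0 → miss, evict 7, frames [6, 8, 0]
7 → miss, evict 6, frames [8, 0, 7]
6 → miss, evict 8, frames [0, 7, 6]
0 → hit
6 → hit
Hits: 9.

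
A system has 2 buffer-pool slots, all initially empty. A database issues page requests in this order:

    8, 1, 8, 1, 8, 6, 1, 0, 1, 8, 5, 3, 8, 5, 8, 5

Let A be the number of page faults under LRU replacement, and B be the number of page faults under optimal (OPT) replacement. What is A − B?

Under LRU: F F . . . F F F . F F F F F . . → 10 faults.
Under OPT: F F . . . F . F . F F F . F . . → 8 faults.
A − B = 10 − 8 = 2.

2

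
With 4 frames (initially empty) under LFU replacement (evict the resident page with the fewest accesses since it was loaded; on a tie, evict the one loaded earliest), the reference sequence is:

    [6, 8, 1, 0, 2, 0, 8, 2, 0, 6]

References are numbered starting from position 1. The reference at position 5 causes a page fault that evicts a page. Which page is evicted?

pos 1: 6 → fault, frames (6)
pos 2: 8 → fault, frames (6 8)
pos 3: 1 → fault, frames (6 8 1)
pos 4: 0 → fault, frames (6 8 1 0)
pos 5: 2 → fault, evict 6, frames (8 1 0 2)
At position 5, page 6 is evicted.

6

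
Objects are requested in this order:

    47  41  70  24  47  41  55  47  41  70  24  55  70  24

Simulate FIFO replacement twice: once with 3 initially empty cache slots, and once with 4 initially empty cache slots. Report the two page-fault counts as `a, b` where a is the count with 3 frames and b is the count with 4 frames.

3 frames: F F F F F F F . . F F . . . → 9 faults.
4 frames: F F F F . . F F F F F F . . → 10 faults.
10 > 9: adding a frame increased faults — Belady's anomaly.

9, 10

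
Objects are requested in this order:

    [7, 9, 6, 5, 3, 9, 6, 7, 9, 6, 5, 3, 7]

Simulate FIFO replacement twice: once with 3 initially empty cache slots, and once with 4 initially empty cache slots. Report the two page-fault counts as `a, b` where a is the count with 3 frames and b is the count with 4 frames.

3 frames: F F F F F F F F . . F F . → 10 faults.
4 frames: F F F F F . . F F F F F F → 11 faults.
11 > 10: adding a frame increased faults — Belady's anomaly.

10, 11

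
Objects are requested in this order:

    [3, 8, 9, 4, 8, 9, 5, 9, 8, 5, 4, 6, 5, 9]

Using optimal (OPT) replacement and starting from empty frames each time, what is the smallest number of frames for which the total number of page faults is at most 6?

4

f=1: 14 faults
f=2: 10 faults
f=3: 7 faults
f=4: 6 faults
f=5: 6 faults
f=6: 6 faults
Smallest f with faults ≤ 6 is 4.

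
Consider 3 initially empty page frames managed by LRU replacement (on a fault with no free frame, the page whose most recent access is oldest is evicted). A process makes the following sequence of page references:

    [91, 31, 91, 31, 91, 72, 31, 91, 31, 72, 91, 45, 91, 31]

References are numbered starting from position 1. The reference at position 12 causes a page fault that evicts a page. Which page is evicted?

31

pos 1: 91: fault, frames {91}
pos 2: 31: fault, frames {91,31}
pos 3: 91: hit
pos 4: 31: hit
pos 5: 91: hit
pos 6: 72: fault, frames {31,91,72}
pos 7: 31: hit
pos 8: 91: hit
pos 9: 31: hit
pos 10: 72: hit
pos 11: 91: hit
pos 12: 45: fault, evict 31, frames {72,91,45}
At position 12, page 31 is evicted.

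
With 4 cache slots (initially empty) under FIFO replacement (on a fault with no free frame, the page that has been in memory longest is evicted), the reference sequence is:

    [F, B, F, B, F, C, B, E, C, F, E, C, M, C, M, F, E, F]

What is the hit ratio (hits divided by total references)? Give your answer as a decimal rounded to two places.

F → miss, frames (F)
B → miss, frames (F B)
F → hit
B → hit
F → hit
C → miss, frames (F B C)
B → hit
E → miss, frames (F B C E)
C → hit
F → hit
E → hit
C → hit
M → miss, evict F, frames (B C E M)
C → hit
M → hit
F → miss, evict B, frames (C E M F)
E → hit
F → hit
Hits: 12 of 18 references → 12/18 = 0.6667.

0.67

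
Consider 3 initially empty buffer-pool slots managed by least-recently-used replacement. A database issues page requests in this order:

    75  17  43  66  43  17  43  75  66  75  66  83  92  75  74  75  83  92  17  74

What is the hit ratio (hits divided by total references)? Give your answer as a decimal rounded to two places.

0.30

75 -> miss, frames [75]
17 -> miss, frames [75, 17]
43 -> miss, frames [75, 17, 43]
66 -> miss, evict 75, frames [17, 43, 66]
43 -> hit
17 -> hit
43 -> hit
75 -> miss, evict 66, frames [17, 43, 75]
66 -> miss, evict 17, frames [43, 75, 66]
75 -> hit
66 -> hit
83 -> miss, evict 43, frames [75, 66, 83]
92 -> miss, evict 75, frames [66, 83, 92]
75 -> miss, evict 66, frames [83, 92, 75]
74 -> miss, evict 83, frames [92, 75, 74]
75 -> hit
83 -> miss, evict 92, frames [74, 75, 83]
92 -> miss, evict 74, frames [75, 83, 92]
17 -> miss, evict 75, frames [83, 92, 17]
74 -> miss, evict 83, frames [92, 17, 74]
Hits: 6 of 20 references → 6/20 = 0.3000.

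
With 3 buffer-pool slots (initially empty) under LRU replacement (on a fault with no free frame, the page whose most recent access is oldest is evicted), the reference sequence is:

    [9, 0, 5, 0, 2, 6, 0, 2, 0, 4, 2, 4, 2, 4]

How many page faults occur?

9 → miss, frames [9]
0 → miss, frames [9, 0]
5 → miss, frames [9, 0, 5]
0 → hit
2 → miss, evict 9, frames [5, 0, 2]
6 → miss, evict 5, frames [0, 2, 6]
0 → hit
2 → hit
0 → hit
4 → miss, evict 6, frames [2, 0, 4]
2 → hit
4 → hit
2 → hit
4 → hit
Page faults: 6.

6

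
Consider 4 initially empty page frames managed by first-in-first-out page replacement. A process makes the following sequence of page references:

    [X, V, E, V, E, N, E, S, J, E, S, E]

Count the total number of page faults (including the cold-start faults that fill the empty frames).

X → miss, frames {X}
V → miss, frames {X,V}
E → miss, frames {X,V,E}
V → hit
E → hit
N → miss, frames {X,V,E,N}
E → hit
S → miss, evict X, frames {V,E,N,S}
J → miss, evict V, frames {E,N,S,J}
E → hit
S → hit
E → hit
Page faults: 6.

6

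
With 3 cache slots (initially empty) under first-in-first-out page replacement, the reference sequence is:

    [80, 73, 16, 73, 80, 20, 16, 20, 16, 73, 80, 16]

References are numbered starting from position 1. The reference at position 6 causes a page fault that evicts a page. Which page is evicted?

80

pos 1: 80 -> miss, frames {80}
pos 2: 73 -> miss, frames {80,73}
pos 3: 16 -> miss, frames {80,73,16}
pos 4: 73 -> hit
pos 5: 80 -> hit
pos 6: 20 -> miss, evict 80, frames {73,16,20}
At position 6, page 80 is evicted.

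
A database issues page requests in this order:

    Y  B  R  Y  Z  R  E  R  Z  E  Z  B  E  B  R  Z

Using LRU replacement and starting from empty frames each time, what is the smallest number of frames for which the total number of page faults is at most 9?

3

f=1: 16 faults
f=2: 13 faults
f=3: 8 faults
f=4: 6 faults
f=5: 5 faults
Smallest f with faults ≤ 9 is 3.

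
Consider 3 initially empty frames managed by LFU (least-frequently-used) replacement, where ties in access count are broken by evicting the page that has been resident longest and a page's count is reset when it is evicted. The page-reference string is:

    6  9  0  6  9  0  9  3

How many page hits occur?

4

6 → fault, frames (6)
9 → fault, frames (6 9)
0 → fault, frames (6 9 0)
6 → hit
9 → hit
0 → hit
9 → hit
3 → fault, evict 6, frames (9 0 3)
Hits: 4.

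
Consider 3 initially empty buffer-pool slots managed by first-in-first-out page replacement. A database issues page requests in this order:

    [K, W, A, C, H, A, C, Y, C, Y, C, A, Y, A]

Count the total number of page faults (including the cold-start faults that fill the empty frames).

7

K -> miss, frames {K}
W -> miss, frames {K,W}
A -> miss, frames {K,W,A}
C -> miss, evict K, frames {W,A,C}
H -> miss, evict W, frames {A,C,H}
A -> hit
C -> hit
Y -> miss, evict A, frames {C,H,Y}
C -> hit
Y -> hit
C -> hit
A -> miss, evict C, frames {H,Y,A}
Y -> hit
A -> hit
Page faults: 7.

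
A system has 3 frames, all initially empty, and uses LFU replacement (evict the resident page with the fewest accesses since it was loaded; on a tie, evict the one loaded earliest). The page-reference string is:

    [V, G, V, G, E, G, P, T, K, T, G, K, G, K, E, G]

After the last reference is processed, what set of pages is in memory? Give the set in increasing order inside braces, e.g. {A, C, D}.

V → fault, frames (V)
G → fault, frames (V G)
V → hit
G → hit
E → fault, frames (V G E)
G → hit
P → fault, evict E, frames (V G P)
T → fault, evict P, frames (V G T)
K → fault, evict T, frames (V G K)
T → fault, evict K, frames (V G T)
G → hit
K → fault, evict T, frames (V G K)
G → hit
K → hit
E → fault, evict V, frames (G K E)
G → hit

{E, G, K}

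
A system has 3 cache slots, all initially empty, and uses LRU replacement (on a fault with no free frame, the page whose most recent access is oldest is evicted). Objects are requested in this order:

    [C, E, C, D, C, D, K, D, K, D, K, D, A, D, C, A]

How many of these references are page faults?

6

C → miss, frames (C)
E → miss, frames (C E)
C → hit
D → miss, frames (E C D)
C → hit
D → hit
K → miss, evict E, frames (C D K)
D → hit
K → hit
D → hit
K → hit
D → hit
A → miss, evict C, frames (K D A)
D → hit
C → miss, evict K, frames (A D C)
A → hit
Page faults: 6.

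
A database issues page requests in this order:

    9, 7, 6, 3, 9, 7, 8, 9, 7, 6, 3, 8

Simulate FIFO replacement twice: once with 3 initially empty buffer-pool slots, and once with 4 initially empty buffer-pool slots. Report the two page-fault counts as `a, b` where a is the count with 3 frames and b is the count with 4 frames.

9, 10

3 frames: F F F F F F F . . F F . → 9 faults.
4 frames: F F F F . . F F F F F F → 10 faults.
10 > 9: adding a frame increased faults — Belady's anomaly.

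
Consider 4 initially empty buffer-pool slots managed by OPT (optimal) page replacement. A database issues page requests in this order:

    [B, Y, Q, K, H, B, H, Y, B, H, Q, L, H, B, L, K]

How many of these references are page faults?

7

B → fault, frames [B]
Y → fault, frames [B, Y]
Q → fault, frames [B, Y, Q]
K → fault, frames [B, Y, Q, K]
H → fault, evict K, frames [B, Y, Q, H]
B → hit
H → hit
Y → hit
B → hit
H → hit
Q → hit
L → fault, evict Q, frames [B, Y, H, L]
H → hit
B → hit
L → hit
K → fault, evict L, frames [B, Y, H, K]
Page faults: 7.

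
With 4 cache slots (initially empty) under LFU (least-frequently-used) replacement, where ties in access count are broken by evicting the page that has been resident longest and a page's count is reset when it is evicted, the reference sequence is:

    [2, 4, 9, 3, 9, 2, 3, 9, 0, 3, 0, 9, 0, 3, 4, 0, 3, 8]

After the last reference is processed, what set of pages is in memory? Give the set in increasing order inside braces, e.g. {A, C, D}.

{0, 3, 8, 9}

2: miss, frames (2)
4: miss, frames (2 4)
9: miss, frames (2 4 9)
3: miss, frames (2 4 9 3)
9: hit
2: hit
3: hit
9: hit
0: miss, evict 4, frames (2 9 3 0)
3: hit
0: hit
9: hit
0: hit
3: hit
4: miss, evict 2, frames (9 3 0 4)
0: hit
3: hit
8: miss, evict 4, frames (9 3 0 8)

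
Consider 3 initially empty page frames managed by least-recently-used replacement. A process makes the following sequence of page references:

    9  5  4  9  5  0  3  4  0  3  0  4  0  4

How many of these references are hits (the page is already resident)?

8

9 → fault, frames [9]
5 → fault, frames [9, 5]
4 → fault, frames [9, 5, 4]
9 → hit
5 → hit
0 → fault, evict 4, frames [9, 5, 0]
3 → fault, evict 9, frames [5, 0, 3]
4 → fault, evict 5, frames [0, 3, 4]
0 → hit
3 → hit
0 → hit
4 → hit
0 → hit
4 → hit
Hits: 8.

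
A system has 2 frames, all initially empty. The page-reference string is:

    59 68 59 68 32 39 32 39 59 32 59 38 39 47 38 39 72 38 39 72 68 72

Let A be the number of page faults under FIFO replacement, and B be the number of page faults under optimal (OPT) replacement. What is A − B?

Under FIFO: F F . . F F . . F F . F F F F F F F F F F . → 16 faults.
Under OPT: F F . . F F . . F . . F F F . F F . F . F . → 12 faults.
A − B = 16 − 12 = 4.

4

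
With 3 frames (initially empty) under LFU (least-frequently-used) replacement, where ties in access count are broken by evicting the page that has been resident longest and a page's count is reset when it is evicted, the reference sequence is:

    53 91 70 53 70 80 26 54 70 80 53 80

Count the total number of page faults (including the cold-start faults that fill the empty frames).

7

53 → miss, frames {53}
91 → miss, frames {53,91}
70 → miss, frames {53,91,70}
53 → hit
70 → hit
80 → miss, evict 91, frames {53,70,80}
26 → miss, evict 80, frames {53,70,26}
54 → miss, evict 26, frames {53,70,54}
70 → hit
80 → miss, evict 54, frames {53,70,80}
53 → hit
80 → hit
Page faults: 7.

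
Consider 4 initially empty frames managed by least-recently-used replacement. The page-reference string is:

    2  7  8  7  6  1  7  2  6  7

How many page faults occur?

2: miss, frames [2]
7: miss, frames [2, 7]
8: miss, frames [2, 7, 8]
7: hit
6: miss, frames [2, 8, 7, 6]
1: miss, evict 2, frames [8, 7, 6, 1]
7: hit
2: miss, evict 8, frames [6, 1, 7, 2]
6: hit
7: hit
Page faults: 6.

6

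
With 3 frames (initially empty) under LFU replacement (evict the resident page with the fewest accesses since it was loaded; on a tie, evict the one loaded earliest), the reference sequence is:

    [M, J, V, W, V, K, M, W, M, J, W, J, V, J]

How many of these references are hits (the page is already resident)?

M -> fault, frames [M]
J -> fault, frames [M, J]
V -> fault, frames [M, J, V]
W -> fault, evict M, frames [J, V, W]
V -> hit
K -> fault, evict J, frames [V, W, K]
M -> fault, evict W, frames [V, K, M]
W -> fault, evict K, frames [V, M, W]
M -> hit
J -> fault, evict W, frames [V, M, J]
W -> fault, evict J, frames [V, M, W]
J -> fault, evict W, frames [V, M, J]
V -> hit
J -> hit
Hits: 4.

4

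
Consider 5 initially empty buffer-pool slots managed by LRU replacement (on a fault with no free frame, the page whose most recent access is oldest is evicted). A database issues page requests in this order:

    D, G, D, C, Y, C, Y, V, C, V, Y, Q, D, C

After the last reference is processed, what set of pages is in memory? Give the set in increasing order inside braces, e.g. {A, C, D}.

{C, D, Q, V, Y}

D -> fault, frames {D}
G -> fault, frames {D,G}
D -> hit
C -> fault, frames {G,D,C}
Y -> fault, frames {G,D,C,Y}
C -> hit
Y -> hit
V -> fault, frames {G,D,C,Y,V}
C -> hit
V -> hit
Y -> hit
Q -> fault, evict G, frames {D,C,V,Y,Q}
D -> hit
C -> hit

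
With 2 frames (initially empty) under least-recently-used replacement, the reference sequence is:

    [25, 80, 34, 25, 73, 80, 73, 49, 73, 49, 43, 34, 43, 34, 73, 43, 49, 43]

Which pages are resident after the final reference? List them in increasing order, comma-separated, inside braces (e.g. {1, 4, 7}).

{43, 49}

25 → fault, frames [25]
80 → fault, frames [25, 80]
34 → fault, evict 25, frames [80, 34]
25 → fault, evict 80, frames [34, 25]
73 → fault, evict 34, frames [25, 73]
80 → fault, evict 25, frames [73, 80]
73 → hit
49 → fault, evict 80, frames [73, 49]
73 → hit
49 → hit
43 → fault, evict 73, frames [49, 43]
34 → fault, evict 49, frames [43, 34]
43 → hit
34 → hit
73 → fault, evict 43, frames [34, 73]
43 → fault, evict 34, frames [73, 43]
49 → fault, evict 73, frames [43, 49]
43 → hit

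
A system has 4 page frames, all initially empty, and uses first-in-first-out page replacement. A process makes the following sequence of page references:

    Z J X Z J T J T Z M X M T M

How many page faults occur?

Z: fault, frames {Z}
J: fault, frames {Z,J}
X: fault, frames {Z,J,X}
Z: hit
J: hit
T: fault, frames {Z,J,X,T}
J: hit
T: hit
Z: hit
M: fault, evict Z, frames {J,X,T,M}
X: hit
M: hit
T: hit
M: hit
Page faults: 5.

5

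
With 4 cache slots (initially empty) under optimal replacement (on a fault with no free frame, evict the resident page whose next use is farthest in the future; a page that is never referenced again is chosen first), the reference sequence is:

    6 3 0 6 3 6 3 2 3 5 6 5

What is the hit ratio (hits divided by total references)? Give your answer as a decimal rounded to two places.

6: miss, frames {6}
3: miss, frames {6,3}
0: miss, frames {6,3,0}
6: hit
3: hit
6: hit
3: hit
2: miss, frames {6,3,0,2}
3: hit
5: miss, evict 2, frames {6,3,0,5}
6: hit
5: hit
Hits: 7 of 12 references → 7/12 = 0.5833.

0.58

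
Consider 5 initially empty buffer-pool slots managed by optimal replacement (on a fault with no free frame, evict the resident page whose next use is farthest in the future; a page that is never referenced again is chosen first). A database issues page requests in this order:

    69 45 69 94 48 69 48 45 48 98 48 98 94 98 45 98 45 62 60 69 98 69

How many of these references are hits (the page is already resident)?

69 -> miss, frames {69}
45 -> miss, frames {69,45}
69 -> hit
94 -> miss, frames {69,45,94}
48 -> miss, frames {69,45,94,48}
69 -> hit
48 -> hit
45 -> hit
48 -> hit
98 -> miss, frames {69,45,94,48,98}
48 -> hit
98 -> hit
94 -> hit
98 -> hit
45 -> hit
98 -> hit
45 -> hit
62 -> miss, evict 48, frames {69,45,94,98,62}
60 -> miss, evict 62, frames {69,45,94,98,60}
69 -> hit
98 -> hit
69 -> hit
Hits: 15.

15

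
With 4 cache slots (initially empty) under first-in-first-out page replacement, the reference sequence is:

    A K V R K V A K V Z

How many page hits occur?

A: fault, frames {A}
K: fault, frames {A,K}
V: fault, frames {A,K,V}
R: fault, frames {A,K,V,R}
K: hit
V: hit
A: hit
K: hit
V: hit
Z: fault, evict A, frames {K,V,R,Z}
Hits: 5.

5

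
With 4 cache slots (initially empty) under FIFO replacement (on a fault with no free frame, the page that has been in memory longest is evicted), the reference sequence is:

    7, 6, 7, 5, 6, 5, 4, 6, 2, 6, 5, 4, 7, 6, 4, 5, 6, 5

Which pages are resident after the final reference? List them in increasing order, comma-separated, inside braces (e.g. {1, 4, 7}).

{2, 5, 6, 7}

7: fault, frames [7]
6: fault, frames [7, 6]
7: hit
5: fault, frames [7, 6, 5]
6: hit
5: hit
4: fault, frames [7, 6, 5, 4]
6: hit
2: fault, evict 7, frames [6, 5, 4, 2]
6: hit
5: hit
4: hit
7: fault, evict 6, frames [5, 4, 2, 7]
6: fault, evict 5, frames [4, 2, 7, 6]
4: hit
5: fault, evict 4, frames [2, 7, 6, 5]
6: hit
5: hit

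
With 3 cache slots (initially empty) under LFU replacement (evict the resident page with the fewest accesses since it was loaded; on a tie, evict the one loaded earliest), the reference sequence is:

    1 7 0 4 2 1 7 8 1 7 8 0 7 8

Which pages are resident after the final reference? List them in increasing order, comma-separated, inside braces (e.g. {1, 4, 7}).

1 → miss, frames [1]
7 → miss, frames [1, 7]
0 → miss, frames [1, 7, 0]
4 → miss, evict 1, frames [7, 0, 4]
2 → miss, evict 7, frames [0, 4, 2]
1 → miss, evict 0, frames [4, 2, 1]
7 → miss, evict 4, frames [2, 1, 7]
8 → miss, evict 2, frames [1, 7, 8]
1 → hit
7 → hit
8 → hit
0 → miss, evict 1, frames [7, 8, 0]
7 → hit
8 → hit

{0, 7, 8}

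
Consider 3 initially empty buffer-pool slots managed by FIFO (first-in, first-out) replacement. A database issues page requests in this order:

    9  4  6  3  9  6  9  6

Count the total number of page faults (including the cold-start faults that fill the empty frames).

5

9 → miss, frames {9}
4 → miss, frames {9,4}
6 → miss, frames {9,4,6}
3 → miss, evict 9, frames {4,6,3}
9 → miss, evict 4, frames {6,3,9}
6 → hit
9 → hit
6 → hit
Page faults: 5.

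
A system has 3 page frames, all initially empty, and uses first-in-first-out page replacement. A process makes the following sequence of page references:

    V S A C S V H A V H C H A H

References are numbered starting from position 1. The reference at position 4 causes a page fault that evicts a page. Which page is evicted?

V

pos 1: V: fault, frames [V]
pos 2: S: fault, frames [V, S]
pos 3: A: fault, frames [V, S, A]
pos 4: C: fault, evict V, frames [S, A, C]
At position 4, page V is evicted.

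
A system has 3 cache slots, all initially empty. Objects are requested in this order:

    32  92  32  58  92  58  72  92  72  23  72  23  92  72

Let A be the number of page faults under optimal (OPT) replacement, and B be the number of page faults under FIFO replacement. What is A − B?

Under OPT: F F . F . . F . . F . . . . → 5 faults.
Under FIFO: F F . F . . F . . F . . F . → 6 faults.
A − B = 5 − 6 = -1.

-1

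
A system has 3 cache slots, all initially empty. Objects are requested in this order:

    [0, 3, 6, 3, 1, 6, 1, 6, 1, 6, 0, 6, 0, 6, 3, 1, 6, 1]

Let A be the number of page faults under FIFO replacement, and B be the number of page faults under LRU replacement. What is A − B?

1

Under FIFO: F F F . F . . . . . F . . . F . F F → 8 faults.
Under LRU: F F F . F . . . . . F . . . F F . . → 7 faults.
A − B = 8 − 7 = 1.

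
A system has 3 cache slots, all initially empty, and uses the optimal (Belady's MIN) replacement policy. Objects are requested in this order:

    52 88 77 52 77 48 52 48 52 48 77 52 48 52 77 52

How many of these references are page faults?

52 → miss, frames [52]
88 → miss, frames [52, 88]
77 → miss, frames [52, 88, 77]
52 → hit
77 → hit
48 → miss, evict 88, frames [52, 77, 48]
52 → hit
48 → hit
52 → hit
48 → hit
77 → hit
52 → hit
48 → hit
52 → hit
77 → hit
52 → hit
Page faults: 4.

4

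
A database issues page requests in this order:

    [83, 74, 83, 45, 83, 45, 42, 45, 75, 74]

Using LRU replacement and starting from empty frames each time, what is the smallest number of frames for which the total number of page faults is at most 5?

f=1: 10 faults
f=2: 6 faults
f=3: 6 faults
f=4: 6 faults
f=5: 5 faults
Smallest f with faults ≤ 5 is 5.

5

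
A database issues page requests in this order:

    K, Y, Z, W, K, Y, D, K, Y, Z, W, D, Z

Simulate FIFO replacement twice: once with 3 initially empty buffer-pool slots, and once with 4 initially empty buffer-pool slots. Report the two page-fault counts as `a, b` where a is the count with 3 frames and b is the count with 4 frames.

9, 10

3 frames: F F F F F F F . . F F . . → 9 faults.
4 frames: F F F F . . F F F F F F . → 10 faults.
10 > 9: adding a frame increased faults — Belady's anomaly.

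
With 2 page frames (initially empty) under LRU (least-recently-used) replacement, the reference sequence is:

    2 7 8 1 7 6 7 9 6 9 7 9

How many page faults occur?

2: fault, frames (2)
7: fault, frames (2 7)
8: fault, evict 2, frames (7 8)
1: fault, evict 7, frames (8 1)
7: fault, evict 8, frames (1 7)
6: fault, evict 1, frames (7 6)
7: hit
9: fault, evict 6, frames (7 9)
6: fault, evict 7, frames (9 6)
9: hit
7: fault, evict 6, frames (9 7)
9: hit
Page faults: 9.

9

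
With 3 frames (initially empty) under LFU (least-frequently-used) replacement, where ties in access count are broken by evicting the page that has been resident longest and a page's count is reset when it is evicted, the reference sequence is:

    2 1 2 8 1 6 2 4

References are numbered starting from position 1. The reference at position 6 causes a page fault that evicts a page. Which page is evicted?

8

pos 1: 2 -> miss, frames {2}
pos 2: 1 -> miss, frames {2,1}
pos 3: 2 -> hit
pos 4: 8 -> miss, frames {2,1,8}
pos 5: 1 -> hit
pos 6: 6 -> miss, evict 8, frames {2,1,6}
At position 6, page 8 is evicted.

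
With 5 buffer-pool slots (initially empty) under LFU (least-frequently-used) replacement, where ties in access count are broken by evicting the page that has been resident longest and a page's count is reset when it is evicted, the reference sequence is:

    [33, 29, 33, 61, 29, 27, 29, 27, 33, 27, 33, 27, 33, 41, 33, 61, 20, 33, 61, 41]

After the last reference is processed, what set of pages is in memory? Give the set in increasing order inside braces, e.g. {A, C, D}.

{27, 29, 33, 41, 61}

33: fault, frames [33]
29: fault, frames [33, 29]
33: hit
61: fault, frames [33, 29, 61]
29: hit
27: fault, frames [33, 29, 61, 27]
29: hit
27: hit
33: hit
27: hit
33: hit
27: hit
33: hit
41: fault, frames [33, 29, 61, 27, 41]
33: hit
61: hit
20: fault, evict 41, frames [33, 29, 61, 27, 20]
33: hit
61: hit
41: fault, evict 20, frames [33, 29, 61, 27, 41]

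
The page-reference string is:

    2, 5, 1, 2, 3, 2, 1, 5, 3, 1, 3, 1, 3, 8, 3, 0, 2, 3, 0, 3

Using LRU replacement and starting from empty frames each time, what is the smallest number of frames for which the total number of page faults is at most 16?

f=1: 20 faults
f=2: 14 faults
f=3: 9 faults
f=4: 7 faults
f=5: 7 faults
f=6: 6 faults
Smallest f with faults ≤ 16 is 2.

2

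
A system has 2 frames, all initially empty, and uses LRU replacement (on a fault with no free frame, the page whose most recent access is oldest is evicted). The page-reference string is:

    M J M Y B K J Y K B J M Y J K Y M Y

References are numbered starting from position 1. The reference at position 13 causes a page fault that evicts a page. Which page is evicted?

pos 1: M -> fault, frames [M]
pos 2: J -> fault, frames [M, J]
pos 3: M -> hit
pos 4: Y -> fault, evict J, frames [M, Y]
pos 5: B -> fault, evict M, frames [Y, B]
pos 6: K -> fault, evict Y, frames [B, K]
pos 7: J -> fault, evict B, frames [K, J]
pos 8: Y -> fault, evict K, frames [J, Y]
pos 9: K -> fault, evict J, frames [Y, K]
pos 10: B -> fault, evict Y, frames [K, B]
pos 11: J -> fault, evict K, frames [B, J]
pos 12: M -> fault, evict B, frames [J, M]
pos 13: Y -> fault, evict J, frames [M, Y]
At position 13, page J is evicted.

J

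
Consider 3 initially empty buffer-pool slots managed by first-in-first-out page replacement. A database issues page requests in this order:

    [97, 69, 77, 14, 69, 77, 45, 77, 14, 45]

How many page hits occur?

97: fault, frames (97)
69: fault, frames (97 69)
77: fault, frames (97 69 77)
14: fault, evict 97, frames (69 77 14)
69: hit
77: hit
45: fault, evict 69, frames (77 14 45)
77: hit
14: hit
45: hit
Hits: 5.

5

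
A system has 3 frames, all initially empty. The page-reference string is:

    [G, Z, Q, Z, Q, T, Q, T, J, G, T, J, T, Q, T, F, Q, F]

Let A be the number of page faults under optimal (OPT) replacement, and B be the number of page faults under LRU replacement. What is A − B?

Under OPT: F F F . . F . . F . . . . F . F . . → 7 faults.
Under LRU: F F F . . F . . F F . . . F . F . . → 8 faults.
A − B = 7 − 8 = -1.

-1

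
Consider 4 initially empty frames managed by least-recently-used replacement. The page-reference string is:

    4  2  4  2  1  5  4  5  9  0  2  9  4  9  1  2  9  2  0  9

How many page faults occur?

10

4: fault, frames [4]
2: fault, frames [4, 2]
4: hit
2: hit
1: fault, frames [4, 2, 1]
5: fault, frames [4, 2, 1, 5]
4: hit
5: hit
9: fault, evict 2, frames [1, 4, 5, 9]
0: fault, evict 1, frames [4, 5, 9, 0]
2: fault, evict 4, frames [5, 9, 0, 2]
9: hit
4: fault, evict 5, frames [0, 2, 9, 4]
9: hit
1: fault, evict 0, frames [2, 4, 9, 1]
2: hit
9: hit
2: hit
0: fault, evict 4, frames [1, 9, 2, 0]
9: hit
Page faults: 10.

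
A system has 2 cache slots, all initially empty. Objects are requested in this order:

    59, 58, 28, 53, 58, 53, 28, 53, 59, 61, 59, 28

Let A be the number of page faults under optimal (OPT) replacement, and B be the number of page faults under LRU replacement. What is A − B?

-1

Under OPT: F F F F . . F . F F . F → 8 faults.
Under LRU: F F F F F . F . F F . F → 9 faults.
A − B = 8 − 9 = -1.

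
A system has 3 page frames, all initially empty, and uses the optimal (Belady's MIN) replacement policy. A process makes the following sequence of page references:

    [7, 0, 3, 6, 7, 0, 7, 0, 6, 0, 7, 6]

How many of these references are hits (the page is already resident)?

8

7: fault, frames {7}
0: fault, frames {7,0}
3: fault, frames {7,0,3}
6: fault, evict 3, frames {7,0,6}
7: hit
0: hit
7: hit
0: hit
6: hit
0: hit
7: hit
6: hit
Hits: 8.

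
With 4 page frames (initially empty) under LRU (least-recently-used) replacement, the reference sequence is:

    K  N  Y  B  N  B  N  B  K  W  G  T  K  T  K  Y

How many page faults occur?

K: miss, frames (K)
N: miss, frames (K N)
Y: miss, frames (K N Y)
B: miss, frames (K N Y B)
N: hit
B: hit
N: hit
B: hit
K: hit
W: miss, evict Y, frames (N B K W)
G: miss, evict N, frames (B K W G)
T: miss, evict B, frames (K W G T)
K: hit
T: hit
K: hit
Y: miss, evict W, frames (G T K Y)
Page faults: 8.

8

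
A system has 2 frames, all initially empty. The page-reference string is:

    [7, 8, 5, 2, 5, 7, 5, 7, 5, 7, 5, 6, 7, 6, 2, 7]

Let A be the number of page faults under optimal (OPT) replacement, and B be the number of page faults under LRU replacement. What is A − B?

Under OPT: F F F F . F . . . . . F . . F . → 7 faults.
Under LRU: F F F F . F . . . . . F F . F F → 9 faults.
A − B = 7 − 9 = -2.

-2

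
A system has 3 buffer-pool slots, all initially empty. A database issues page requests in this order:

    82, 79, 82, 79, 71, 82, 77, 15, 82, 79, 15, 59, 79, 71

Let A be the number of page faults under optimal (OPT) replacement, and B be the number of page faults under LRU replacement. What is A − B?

-1

Under OPT: F F . . F . F F . . . F . F → 7 faults.
Under LRU: F F . . F . F F . F . F . F → 8 faults.
A − B = 7 − 8 = -1.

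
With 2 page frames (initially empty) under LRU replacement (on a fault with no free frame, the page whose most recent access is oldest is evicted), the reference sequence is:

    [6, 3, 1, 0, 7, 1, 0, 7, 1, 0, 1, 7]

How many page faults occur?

6 -> miss, frames [6]
3 -> miss, frames [6, 3]
1 -> miss, evict 6, frames [3, 1]
0 -> miss, evict 3, frames [1, 0]
7 -> miss, evict 1, frames [0, 7]
1 -> miss, evict 0, frames [7, 1]
0 -> miss, evict 7, frames [1, 0]
7 -> miss, evict 1, frames [0, 7]
1 -> miss, evict 0, frames [7, 1]
0 -> miss, evict 7, frames [1, 0]
1 -> hit
7 -> miss, evict 0, frames [1, 7]
Page faults: 11.

11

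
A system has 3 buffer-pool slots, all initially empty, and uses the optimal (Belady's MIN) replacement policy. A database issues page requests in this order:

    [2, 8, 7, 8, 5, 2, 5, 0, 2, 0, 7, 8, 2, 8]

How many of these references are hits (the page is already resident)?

2 → fault, frames [2]
8 → fault, frames [2, 8]
7 → fault, frames [2, 8, 7]
8 → hit
5 → fault, evict 8, frames [2, 7, 5]
2 → hit
5 → hit
0 → fault, evict 5, frames [2, 7, 0]
2 → hit
0 → hit
7 → hit
8 → fault, evict 0, frames [2, 7, 8]
2 → hit
8 → hit
Hits: 8.

8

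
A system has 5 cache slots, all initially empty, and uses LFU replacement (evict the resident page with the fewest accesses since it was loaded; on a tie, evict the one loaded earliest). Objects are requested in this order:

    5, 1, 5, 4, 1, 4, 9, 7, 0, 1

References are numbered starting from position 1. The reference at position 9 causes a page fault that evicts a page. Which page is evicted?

9

pos 1: 5 → miss, frames {5}
pos 2: 1 → miss, frames {5,1}
pos 3: 5 → hit
pos 4: 4 → miss, frames {5,1,4}
pos 5: 1 → hit
pos 6: 4 → hit
pos 7: 9 → miss, frames {5,1,4,9}
pos 8: 7 → miss, frames {5,1,4,9,7}
pos 9: 0 → miss, evict 9, frames {5,1,4,7,0}
At position 9, page 9 is evicted.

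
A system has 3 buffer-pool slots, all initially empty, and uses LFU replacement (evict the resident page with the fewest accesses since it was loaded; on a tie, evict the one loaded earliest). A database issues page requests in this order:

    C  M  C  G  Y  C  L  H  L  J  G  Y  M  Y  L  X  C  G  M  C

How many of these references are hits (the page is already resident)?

6

C → miss, frames [C]
M → miss, frames [C, M]
C → hit
G → miss, frames [C, M, G]
Y → miss, evict M, frames [C, G, Y]
C → hit
L → miss, evict G, frames [C, Y, L]
H → miss, evict Y, frames [C, L, H]
L → hit
J → miss, evict H, frames [C, L, J]
G → miss, evict J, frames [C, L, G]
Y → miss, evict G, frames [C, L, Y]
M → miss, evict Y, frames [C, L, M]
Y → miss, evict M, frames [C, L, Y]
L → hit
X → miss, evict Y, frames [C, L, X]
C → hit
G → miss, evict X, frames [C, L, G]
M → miss, evict G, frames [C, L, M]
C → hit
Hits: 6.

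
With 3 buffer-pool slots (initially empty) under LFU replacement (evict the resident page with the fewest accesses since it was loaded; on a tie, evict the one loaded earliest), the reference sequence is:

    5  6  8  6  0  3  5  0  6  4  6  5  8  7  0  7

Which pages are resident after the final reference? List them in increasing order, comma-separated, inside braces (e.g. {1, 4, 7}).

5 -> fault, frames {5}
6 -> fault, frames {5,6}
8 -> fault, frames {5,6,8}
6 -> hit
0 -> fault, evict 5, frames {6,8,0}
3 -> fault, evict 8, frames {6,0,3}
5 -> fault, evict 0, frames {6,3,5}
0 -> fault, evict 3, frames {6,5,0}
6 -> hit
4 -> fault, evict 5, frames {6,0,4}
6 -> hit
5 -> fault, evict 0, frames {6,4,5}
8 -> fault, evict 4, frames {6,5,8}
7 -> fault, evict 5, frames {6,8,7}
0 -> fault, evict 8, frames {6,7,0}
7 -> hit

{0, 6, 7}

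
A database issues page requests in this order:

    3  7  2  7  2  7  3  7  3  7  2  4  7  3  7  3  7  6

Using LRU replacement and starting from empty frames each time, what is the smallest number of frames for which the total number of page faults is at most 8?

3

f=1: 18 faults
f=2: 9 faults
f=3: 6 faults
f=4: 5 faults
f=5: 5 faults
Smallest f with faults ≤ 8 is 3.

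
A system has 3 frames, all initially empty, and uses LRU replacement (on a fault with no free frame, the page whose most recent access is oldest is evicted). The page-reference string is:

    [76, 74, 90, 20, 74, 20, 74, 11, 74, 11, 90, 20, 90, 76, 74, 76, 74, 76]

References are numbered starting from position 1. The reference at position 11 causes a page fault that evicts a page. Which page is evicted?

20

pos 1: 76: fault, frames (76)
pos 2: 74: fault, frames (76 74)
pos 3: 90: fault, frames (76 74 90)
pos 4: 20: fault, evict 76, frames (74 90 20)
pos 5: 74: hit
pos 6: 20: hit
pos 7: 74: hit
pos 8: 11: fault, evict 90, frames (20 74 11)
pos 9: 74: hit
pos 10: 11: hit
pos 11: 90: fault, evict 20, frames (74 11 90)
At position 11, page 20 is evicted.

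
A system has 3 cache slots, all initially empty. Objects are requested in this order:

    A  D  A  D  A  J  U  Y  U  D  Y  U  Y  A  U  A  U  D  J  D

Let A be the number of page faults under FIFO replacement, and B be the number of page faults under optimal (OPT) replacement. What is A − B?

3

Under FIFO: F F . . . F F F . F . . . F F . . . F F → 10 faults.
Under OPT: F F . . . F F F . . . . . F . . . . F . → 7 faults.
A − B = 10 − 7 = 3.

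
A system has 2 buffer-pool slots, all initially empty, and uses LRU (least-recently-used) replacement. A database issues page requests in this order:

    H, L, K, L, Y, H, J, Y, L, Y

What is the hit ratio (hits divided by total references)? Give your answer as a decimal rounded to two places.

H -> miss, frames [H]
L -> miss, frames [H, L]
K -> miss, evict H, frames [L, K]
L -> hit
Y -> miss, evict K, frames [L, Y]
H -> miss, evict L, frames [Y, H]
J -> miss, evict Y, frames [H, J]
Y -> miss, evict H, frames [J, Y]
L -> miss, evict J, frames [Y, L]
Y -> hit
Hits: 2 of 10 references → 2/10 = 0.2000.

0.20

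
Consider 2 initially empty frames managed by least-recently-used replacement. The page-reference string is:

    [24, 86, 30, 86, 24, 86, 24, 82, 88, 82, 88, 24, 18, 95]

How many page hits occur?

5

24 -> miss, frames [24]
86 -> miss, frames [24, 86]
30 -> miss, evict 24, frames [86, 30]
86 -> hit
24 -> miss, evict 30, frames [86, 24]
86 -> hit
24 -> hit
82 -> miss, evict 86, frames [24, 82]
88 -> miss, evict 24, frames [82, 88]
82 -> hit
88 -> hit
24 -> miss, evict 82, frames [88, 24]
18 -> miss, evict 88, frames [24, 18]
95 -> miss, evict 24, frames [18, 95]
Hits: 5.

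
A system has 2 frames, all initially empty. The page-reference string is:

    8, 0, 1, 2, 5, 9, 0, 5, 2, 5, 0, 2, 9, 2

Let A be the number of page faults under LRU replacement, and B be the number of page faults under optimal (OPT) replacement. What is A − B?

Under LRU: F F F F F F F F F . F F F . → 12 faults.
Under OPT: F F F F F F . F F . F . F . → 10 faults.
A − B = 12 − 10 = 2.

2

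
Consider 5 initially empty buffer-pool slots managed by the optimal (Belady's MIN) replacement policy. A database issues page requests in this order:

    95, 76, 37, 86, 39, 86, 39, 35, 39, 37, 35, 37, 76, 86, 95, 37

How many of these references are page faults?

95 → fault, frames [95]
76 → fault, frames [95, 76]
37 → fault, frames [95, 76, 37]
86 → fault, frames [95, 76, 37, 86]
39 → fault, frames [95, 76, 37, 86, 39]
86 → hit
39 → hit
35 → fault, evict 95, frames [76, 37, 86, 39, 35]
39 → hit
37 → hit
35 → hit
37 → hit
76 → hit
86 → hit
95 → fault, evict 35, frames [76, 37, 86, 39, 95]
37 → hit
Page faults: 7.

7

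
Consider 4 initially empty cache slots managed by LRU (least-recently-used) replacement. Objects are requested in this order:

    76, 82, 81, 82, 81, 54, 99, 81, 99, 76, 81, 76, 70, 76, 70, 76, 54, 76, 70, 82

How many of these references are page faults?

76: miss, frames [76]
82: miss, frames [76, 82]
81: miss, frames [76, 82, 81]
82: hit
81: hit
54: miss, frames [76, 82, 81, 54]
99: miss, evict 76, frames [82, 81, 54, 99]
81: hit
99: hit
76: miss, evict 82, frames [54, 81, 99, 76]
81: hit
76: hit
70: miss, evict 54, frames [99, 81, 76, 70]
76: hit
70: hit
76: hit
54: miss, evict 99, frames [81, 70, 76, 54]
76: hit
70: hit
82: miss, evict 81, frames [54, 76, 70, 82]
Page faults: 9.

9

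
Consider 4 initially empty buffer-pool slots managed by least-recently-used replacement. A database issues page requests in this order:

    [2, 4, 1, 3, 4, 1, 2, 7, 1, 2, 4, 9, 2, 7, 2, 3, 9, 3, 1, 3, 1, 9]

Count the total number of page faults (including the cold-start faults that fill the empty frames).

9

2 → fault, frames [2]
4 → fault, frames [2, 4]
1 → fault, frames [2, 4, 1]
3 → fault, frames [2, 4, 1, 3]
4 → hit
1 → hit
2 → hit
7 → fault, evict 3, frames [4, 1, 2, 7]
1 → hit
2 → hit
4 → hit
9 → fault, evict 7, frames [1, 2, 4, 9]
2 → hit
7 → fault, evict 1, frames [4, 9, 2, 7]
2 → hit
3 → fault, evict 4, frames [9, 7, 2, 3]
9 → hit
3 → hit
1 → fault, evict 7, frames [2, 9, 3, 1]
3 → hit
1 → hit
9 → hit
Page faults: 9.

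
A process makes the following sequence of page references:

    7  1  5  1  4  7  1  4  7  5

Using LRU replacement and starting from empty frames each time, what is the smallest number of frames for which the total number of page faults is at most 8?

3

f=1: 10 faults
f=2: 9 faults
f=3: 6 faults
f=4: 4 faults
Smallest f with faults ≤ 8 is 3.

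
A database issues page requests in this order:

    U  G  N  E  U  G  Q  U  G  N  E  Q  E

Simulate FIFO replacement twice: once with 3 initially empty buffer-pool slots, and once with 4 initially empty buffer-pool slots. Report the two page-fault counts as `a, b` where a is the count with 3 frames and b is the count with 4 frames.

9, 10

3 frames: F F F F F F F . . F F . . → 9 faults.
4 frames: F F F F . . F F F F F F . → 10 faults.
10 > 9: adding a frame increased faults — Belady's anomaly.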